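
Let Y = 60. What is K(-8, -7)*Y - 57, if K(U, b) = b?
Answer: -477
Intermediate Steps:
K(-8, -7)*Y - 57 = -7*60 - 57 = -420 - 57 = -477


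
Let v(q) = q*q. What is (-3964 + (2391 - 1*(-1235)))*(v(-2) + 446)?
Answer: -152100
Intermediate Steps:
v(q) = q**2
(-3964 + (2391 - 1*(-1235)))*(v(-2) + 446) = (-3964 + (2391 - 1*(-1235)))*((-2)**2 + 446) = (-3964 + (2391 + 1235))*(4 + 446) = (-3964 + 3626)*450 = -338*450 = -152100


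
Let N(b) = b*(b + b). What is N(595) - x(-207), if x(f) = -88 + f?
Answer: 708345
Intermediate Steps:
N(b) = 2*b² (N(b) = b*(2*b) = 2*b²)
N(595) - x(-207) = 2*595² - (-88 - 207) = 2*354025 - 1*(-295) = 708050 + 295 = 708345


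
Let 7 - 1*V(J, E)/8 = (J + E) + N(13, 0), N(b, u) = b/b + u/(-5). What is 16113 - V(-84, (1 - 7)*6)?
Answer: 15105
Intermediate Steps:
N(b, u) = 1 - u/5 (N(b, u) = 1 + u*(-1/5) = 1 - u/5)
V(J, E) = 48 - 8*E - 8*J (V(J, E) = 56 - 8*((J + E) + (1 - 1/5*0)) = 56 - 8*((E + J) + (1 + 0)) = 56 - 8*((E + J) + 1) = 56 - 8*(1 + E + J) = 56 + (-8 - 8*E - 8*J) = 48 - 8*E - 8*J)
16113 - V(-84, (1 - 7)*6) = 16113 - (48 - 8*(1 - 7)*6 - 8*(-84)) = 16113 - (48 - (-48)*6 + 672) = 16113 - (48 - 8*(-36) + 672) = 16113 - (48 + 288 + 672) = 16113 - 1*1008 = 16113 - 1008 = 15105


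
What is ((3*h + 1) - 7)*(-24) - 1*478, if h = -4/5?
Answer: -1382/5 ≈ -276.40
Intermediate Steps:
h = -⅘ (h = -4*⅕ = -⅘ ≈ -0.80000)
((3*h + 1) - 7)*(-24) - 1*478 = ((3*(-⅘) + 1) - 7)*(-24) - 1*478 = ((-12/5 + 1) - 7)*(-24) - 478 = (-7/5 - 7)*(-24) - 478 = -42/5*(-24) - 478 = 1008/5 - 478 = -1382/5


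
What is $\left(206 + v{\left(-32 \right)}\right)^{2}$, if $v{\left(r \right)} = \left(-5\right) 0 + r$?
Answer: $30276$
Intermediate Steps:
$v{\left(r \right)} = r$ ($v{\left(r \right)} = 0 + r = r$)
$\left(206 + v{\left(-32 \right)}\right)^{2} = \left(206 - 32\right)^{2} = 174^{2} = 30276$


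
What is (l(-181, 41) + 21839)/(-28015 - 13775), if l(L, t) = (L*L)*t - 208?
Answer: -32496/995 ≈ -32.659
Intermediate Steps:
l(L, t) = -208 + t*L² (l(L, t) = L²*t - 208 = t*L² - 208 = -208 + t*L²)
(l(-181, 41) + 21839)/(-28015 - 13775) = ((-208 + 41*(-181)²) + 21839)/(-28015 - 13775) = ((-208 + 41*32761) + 21839)/(-41790) = ((-208 + 1343201) + 21839)*(-1/41790) = (1342993 + 21839)*(-1/41790) = 1364832*(-1/41790) = -32496/995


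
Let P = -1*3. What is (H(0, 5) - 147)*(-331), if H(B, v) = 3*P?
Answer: 51636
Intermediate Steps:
P = -3
H(B, v) = -9 (H(B, v) = 3*(-3) = -9)
(H(0, 5) - 147)*(-331) = (-9 - 147)*(-331) = -156*(-331) = 51636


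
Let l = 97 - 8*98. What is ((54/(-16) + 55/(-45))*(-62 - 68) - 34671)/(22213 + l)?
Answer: -1226641/774936 ≈ -1.5829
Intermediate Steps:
l = -687 (l = 97 - 784 = -687)
((54/(-16) + 55/(-45))*(-62 - 68) - 34671)/(22213 + l) = ((54/(-16) + 55/(-45))*(-62 - 68) - 34671)/(22213 - 687) = ((54*(-1/16) + 55*(-1/45))*(-130) - 34671)/21526 = ((-27/8 - 11/9)*(-130) - 34671)*(1/21526) = (-331/72*(-130) - 34671)*(1/21526) = (21515/36 - 34671)*(1/21526) = -1226641/36*1/21526 = -1226641/774936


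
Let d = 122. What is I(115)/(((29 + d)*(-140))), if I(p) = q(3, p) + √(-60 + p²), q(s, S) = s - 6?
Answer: 3/21140 - √13165/21140 ≈ -0.0052857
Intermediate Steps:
q(s, S) = -6 + s
I(p) = -3 + √(-60 + p²) (I(p) = (-6 + 3) + √(-60 + p²) = -3 + √(-60 + p²))
I(115)/(((29 + d)*(-140))) = (-3 + √(-60 + 115²))/(((29 + 122)*(-140))) = (-3 + √(-60 + 13225))/((151*(-140))) = (-3 + √13165)/(-21140) = (-3 + √13165)*(-1/21140) = 3/21140 - √13165/21140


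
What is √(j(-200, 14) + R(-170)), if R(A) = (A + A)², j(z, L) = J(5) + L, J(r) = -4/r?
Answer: √2890330/5 ≈ 340.02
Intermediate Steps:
j(z, L) = -⅘ + L (j(z, L) = -4/5 + L = -4*⅕ + L = -⅘ + L)
R(A) = 4*A² (R(A) = (2*A)² = 4*A²)
√(j(-200, 14) + R(-170)) = √((-⅘ + 14) + 4*(-170)²) = √(66/5 + 4*28900) = √(66/5 + 115600) = √(578066/5) = √2890330/5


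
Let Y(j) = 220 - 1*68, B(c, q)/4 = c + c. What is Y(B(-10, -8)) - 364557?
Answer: -364405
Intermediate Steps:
B(c, q) = 8*c (B(c, q) = 4*(c + c) = 4*(2*c) = 8*c)
Y(j) = 152 (Y(j) = 220 - 68 = 152)
Y(B(-10, -8)) - 364557 = 152 - 364557 = -364405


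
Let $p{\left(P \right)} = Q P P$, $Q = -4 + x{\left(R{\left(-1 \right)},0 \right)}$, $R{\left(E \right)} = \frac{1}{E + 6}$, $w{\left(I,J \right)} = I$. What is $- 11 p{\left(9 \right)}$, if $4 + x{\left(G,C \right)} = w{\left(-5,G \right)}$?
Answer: $11583$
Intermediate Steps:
$R{\left(E \right)} = \frac{1}{6 + E}$
$x{\left(G,C \right)} = -9$ ($x{\left(G,C \right)} = -4 - 5 = -9$)
$Q = -13$ ($Q = -4 - 9 = -13$)
$p{\left(P \right)} = - 13 P^{2}$ ($p{\left(P \right)} = - 13 P P = - 13 P^{2}$)
$- 11 p{\left(9 \right)} = - 11 \left(- 13 \cdot 9^{2}\right) = - 11 \left(\left(-13\right) 81\right) = \left(-11\right) \left(-1053\right) = 11583$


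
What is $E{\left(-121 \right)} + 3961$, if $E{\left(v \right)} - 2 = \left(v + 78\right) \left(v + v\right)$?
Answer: $14369$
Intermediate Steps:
$E{\left(v \right)} = 2 + 2 v \left(78 + v\right)$ ($E{\left(v \right)} = 2 + \left(v + 78\right) \left(v + v\right) = 2 + \left(78 + v\right) 2 v = 2 + 2 v \left(78 + v\right)$)
$E{\left(-121 \right)} + 3961 = \left(2 + 2 \left(-121\right)^{2} + 156 \left(-121\right)\right) + 3961 = \left(2 + 2 \cdot 14641 - 18876\right) + 3961 = \left(2 + 29282 - 18876\right) + 3961 = 10408 + 3961 = 14369$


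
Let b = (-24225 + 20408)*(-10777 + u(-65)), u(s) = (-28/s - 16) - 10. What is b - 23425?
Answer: 2678648814/65 ≈ 4.1210e+7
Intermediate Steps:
u(s) = -26 - 28/s (u(s) = (-16 - 28/s) - 10 = -26 - 28/s)
b = 2680171439/65 (b = (-24225 + 20408)*(-10777 + (-26 - 28/(-65))) = -3817*(-10777 + (-26 - 28*(-1/65))) = -3817*(-10777 + (-26 + 28/65)) = -3817*(-10777 - 1662/65) = -3817*(-702167/65) = 2680171439/65 ≈ 4.1233e+7)
b - 23425 = 2680171439/65 - 23425 = 2678648814/65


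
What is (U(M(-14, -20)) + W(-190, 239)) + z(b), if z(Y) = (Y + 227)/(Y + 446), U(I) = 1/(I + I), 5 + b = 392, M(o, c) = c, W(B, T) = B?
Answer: -6307073/33320 ≈ -189.29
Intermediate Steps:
b = 387 (b = -5 + 392 = 387)
U(I) = 1/(2*I)
z(Y) = (227 + Y)/(446 + Y)
(U(M(-14, -20)) + W(-190, 239)) + z(b) = ((1/2)/(-20) - 190) + (227 + 387)/(446 + 387) = ((1/2)*(-1/20) - 190) + 614/833 = (-1/40 - 190) + (1/833)*614 = -7601/40 + 614/833 = -6307073/33320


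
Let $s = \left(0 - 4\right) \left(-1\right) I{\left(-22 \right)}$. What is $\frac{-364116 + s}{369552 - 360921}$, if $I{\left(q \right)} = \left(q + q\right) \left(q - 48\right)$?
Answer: $- \frac{351796}{8631} \approx -40.76$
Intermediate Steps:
$I{\left(q \right)} = 2 q \left(-48 + q\right)$
$s = 12320$ ($s = \left(0 - 4\right) \left(-1\right) 2 \left(-22\right) \left(-48 - 22\right) = \left(-4\right) \left(-1\right) 2 \left(-22\right) \left(-70\right) = 4 \cdot 3080 = 12320$)
$\frac{-364116 + s}{369552 - 360921} = \frac{-364116 + 12320}{369552 - 360921} = - \frac{351796}{8631}$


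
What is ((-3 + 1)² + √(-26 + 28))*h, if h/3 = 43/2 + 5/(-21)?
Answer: 1786/7 + 893*√2/14 ≈ 345.35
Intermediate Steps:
h = 893/14 (h = 3*(43/2 + 5/(-21)) = 3*(43*(½) + 5*(-1/21)) = 3*(43/2 - 5/21) = 3*(893/42) = 893/14 ≈ 63.786)
((-3 + 1)² + √(-26 + 28))*h = ((-3 + 1)² + √(-26 + 28))*(893/14) = ((-2)² + √2)*(893/14) = (4 + √2)*(893/14) = 1786/7 + 893*√2/14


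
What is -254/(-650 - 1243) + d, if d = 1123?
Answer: 2126093/1893 ≈ 1123.1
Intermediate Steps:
-254/(-650 - 1243) + d = -254/(-650 - 1243) + 1123 = -254/(-1893) + 1123 = -254*(-1/1893) + 1123 = 254/1893 + 1123 = 2126093/1893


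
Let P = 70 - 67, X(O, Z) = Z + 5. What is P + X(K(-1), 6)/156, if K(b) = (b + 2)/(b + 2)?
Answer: 479/156 ≈ 3.0705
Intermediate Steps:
K(b) = 1 (K(b) = (2 + b)/(2 + b) = 1)
X(O, Z) = 5 + Z
P = 3
P + X(K(-1), 6)/156 = 3 + (5 + 6)/156 = 3 + 11*(1/156) = 3 + 11/156 = 479/156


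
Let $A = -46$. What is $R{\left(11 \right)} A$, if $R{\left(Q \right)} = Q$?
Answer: $-506$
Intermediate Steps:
$R{\left(11 \right)} A = 11 \left(-46\right) = -506$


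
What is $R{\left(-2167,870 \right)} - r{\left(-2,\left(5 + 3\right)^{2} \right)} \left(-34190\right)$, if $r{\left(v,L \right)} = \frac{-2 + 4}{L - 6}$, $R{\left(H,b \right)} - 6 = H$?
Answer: $- \frac{28479}{29} \approx -982.03$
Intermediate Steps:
$R{\left(H,b \right)} = 6 + H$
$r{\left(v,L \right)} = \frac{2}{-6 + L}$ ($r{\left(v,L \right)} = \frac{2}{L - 6} = \frac{2}{-6 + L}$)
$R{\left(-2167,870 \right)} - r{\left(-2,\left(5 + 3\right)^{2} \right)} \left(-34190\right) = \left(6 - 2167\right) - \frac{2}{-6 + \left(5 + 3\right)^{2}} \left(-34190\right) = -2161 - \frac{2}{-6 + 8^{2}} \left(-34190\right) = -2161 - \frac{2}{-6 + 64} \left(-34190\right) = -2161 - \frac{2}{58} \left(-34190\right) = -2161 - 2 \cdot \frac{1}{58} \left(-34190\right) = -2161 - \frac{1}{29} \left(-34190\right) = -2161 - - \frac{34190}{29} = -2161 + \frac{34190}{29} = - \frac{28479}{29}$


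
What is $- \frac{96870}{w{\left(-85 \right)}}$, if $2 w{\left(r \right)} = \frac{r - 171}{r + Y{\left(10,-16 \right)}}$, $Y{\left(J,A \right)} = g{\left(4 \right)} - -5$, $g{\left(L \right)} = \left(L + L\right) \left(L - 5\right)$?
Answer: $- \frac{532785}{8} \approx -66598.0$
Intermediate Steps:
$g{\left(L \right)} = 2 L \left(-5 + L\right)$
$Y{\left(J,A \right)} = -3$ ($Y{\left(J,A \right)} = 2 \cdot 4 \left(-5 + 4\right) - -5 = 2 \cdot 4 \left(-1\right) + 5 = -8 + 5 = -3$)
$w{\left(r \right)} = \frac{-171 + r}{2 \left(-3 + r\right)}$ ($w{\left(r \right)} = \frac{\left(r - 171\right) \frac{1}{r - 3}}{2} = \frac{\left(-171 + r\right) \frac{1}{-3 + r}}{2} = \frac{\frac{1}{-3 + r} \left(-171 + r\right)}{2} = \frac{-171 + r}{2 \left(-3 + r\right)}$)
$- \frac{96870}{w{\left(-85 \right)}} = - \frac{96870}{\frac{1}{2} \frac{1}{-3 - 85} \left(-171 - 85\right)} = - \frac{96870}{\frac{1}{2} \frac{1}{-88} \left(-256\right)} = - \frac{96870}{\frac{1}{2} \left(- \frac{1}{88}\right) \left(-256\right)} = - \frac{96870}{\frac{16}{11}} = \left(-96870\right) \frac{11}{16} = - \frac{532785}{8}$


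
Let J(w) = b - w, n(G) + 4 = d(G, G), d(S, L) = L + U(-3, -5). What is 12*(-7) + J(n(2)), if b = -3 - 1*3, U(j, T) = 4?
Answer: -92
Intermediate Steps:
d(S, L) = 4 + L (d(S, L) = L + 4 = 4 + L)
n(G) = G (n(G) = -4 + (4 + G) = G)
b = -6 (b = -3 - 3 = -6)
J(w) = -6 - w
12*(-7) + J(n(2)) = 12*(-7) + (-6 - 1*2) = -84 + (-6 - 2) = -84 - 8 = -92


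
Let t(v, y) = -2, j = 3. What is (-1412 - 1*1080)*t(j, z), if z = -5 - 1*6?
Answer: 4984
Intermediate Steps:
z = -11 (z = -5 - 6 = -11)
(-1412 - 1*1080)*t(j, z) = (-1412 - 1*1080)*(-2) = (-1412 - 1080)*(-2) = -2492*(-2) = 4984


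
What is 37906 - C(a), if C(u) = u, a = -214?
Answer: 38120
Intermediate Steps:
37906 - C(a) = 37906 - 1*(-214) = 37906 + 214 = 38120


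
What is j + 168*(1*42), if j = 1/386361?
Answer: 2726163217/386361 ≈ 7056.0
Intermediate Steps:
j = 1/386361 ≈ 2.5883e-6
j + 168*(1*42) = 1/386361 + 168*(1*42) = 1/386361 + 168*42 = 1/386361 + 7056 = 2726163217/386361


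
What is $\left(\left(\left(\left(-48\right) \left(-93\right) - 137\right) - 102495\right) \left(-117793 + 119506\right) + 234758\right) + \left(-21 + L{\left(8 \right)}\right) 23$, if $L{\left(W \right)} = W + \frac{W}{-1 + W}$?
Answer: $- \frac{1175491091}{7} \approx -1.6793 \cdot 10^{8}$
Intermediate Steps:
$L{\left(W \right)} = W + \frac{W}{-1 + W}$
$\left(\left(\left(\left(-48\right) \left(-93\right) - 137\right) - 102495\right) \left(-117793 + 119506\right) + 234758\right) + \left(-21 + L{\left(8 \right)}\right) 23 = \left(\left(\left(\left(-48\right) \left(-93\right) - 137\right) - 102495\right) \left(-117793 + 119506\right) + 234758\right) + \left(-21 + \frac{8^{2}}{-1 + 8}\right) 23 = \left(\left(\left(4464 - 137\right) - 102495\right) 1713 + 234758\right) + \left(-21 + \frac{64}{7}\right) 23 = \left(\left(4327 - 102495\right) 1713 + 234758\right) + \left(-21 + 64 \cdot \frac{1}{7}\right) 23 = \left(\left(-98168\right) 1713 + 234758\right) + \left(-21 + \frac{64}{7}\right) 23 = \left(-168161784 + 234758\right) - \frac{1909}{7} = -167927026 - \frac{1909}{7} = - \frac{1175491091}{7}$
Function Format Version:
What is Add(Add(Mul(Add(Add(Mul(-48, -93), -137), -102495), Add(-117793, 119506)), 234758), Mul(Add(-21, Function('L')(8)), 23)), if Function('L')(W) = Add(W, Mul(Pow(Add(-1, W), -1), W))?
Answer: Rational(-1175491091, 7) ≈ -1.6793e+8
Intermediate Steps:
Function('L')(W) = Add(W, Mul(W, Pow(Add(-1, W), -1)))
Add(Add(Mul(Add(Add(Mul(-48, -93), -137), -102495), Add(-117793, 119506)), 234758), Mul(Add(-21, Function('L')(8)), 23)) = Add(Add(Mul(Add(Add(Mul(-48, -93), -137), -102495), Add(-117793, 119506)), 234758), Mul(Add(-21, Mul(Pow(8, 2), Pow(Add(-1, 8), -1))), 23)) = Add(Add(Mul(Add(Add(4464, -137), -102495), 1713), 234758), Mul(Add(-21, Mul(64, Pow(7, -1))), 23)) = Add(Add(Mul(Add(4327, -102495), 1713), 234758), Mul(Add(-21, Mul(64, Rational(1, 7))), 23)) = Add(Add(Mul(-98168, 1713), 234758), Mul(Add(-21, Rational(64, 7)), 23)) = Add(Add(-168161784, 234758), Mul(Rational(-83, 7), 23)) = Add(-167927026, Rational(-1909, 7)) = Rational(-1175491091, 7)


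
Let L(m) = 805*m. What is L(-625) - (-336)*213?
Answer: -431557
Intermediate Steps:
L(-625) - (-336)*213 = 805*(-625) - (-336)*213 = -503125 - 1*(-71568) = -503125 + 71568 = -431557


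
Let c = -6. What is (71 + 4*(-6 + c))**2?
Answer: 529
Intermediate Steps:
(71 + 4*(-6 + c))**2 = (71 + 4*(-6 - 6))**2 = (71 + 4*(-12))**2 = (71 - 48)**2 = 23**2 = 529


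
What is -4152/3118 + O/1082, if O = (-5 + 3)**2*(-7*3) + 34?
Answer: -1162091/843419 ≈ -1.3778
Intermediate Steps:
O = -50 (O = (-2)**2*(-21) + 34 = 4*(-21) + 34 = -84 + 34 = -50)
-4152/3118 + O/1082 = -4152/3118 - 50/1082 = -4152*1/3118 - 50*1/1082 = -2076/1559 - 25/541 = -1162091/843419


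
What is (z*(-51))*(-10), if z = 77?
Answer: 39270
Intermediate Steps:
(z*(-51))*(-10) = (77*(-51))*(-10) = -3927*(-10) = 39270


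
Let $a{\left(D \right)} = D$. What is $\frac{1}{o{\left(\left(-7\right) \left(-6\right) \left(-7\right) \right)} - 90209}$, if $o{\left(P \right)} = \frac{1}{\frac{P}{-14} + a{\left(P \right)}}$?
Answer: $- \frac{273}{24627058} \approx -1.1085 \cdot 10^{-5}$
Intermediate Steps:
$o{\left(P \right)} = \frac{14}{13 P}$ ($o{\left(P \right)} = \frac{1}{\frac{P}{-14} + P} = \frac{1}{P \left(- \frac{1}{14}\right) + P} = \frac{1}{- \frac{P}{14} + P} = \frac{1}{\frac{13}{14} P} = \frac{14}{13 P}$)
$\frac{1}{o{\left(\left(-7\right) \left(-6\right) \left(-7\right) \right)} - 90209} = \frac{1}{\frac{14}{13 \left(-7\right) \left(-6\right) \left(-7\right)} - 90209} = \frac{1}{\frac{14}{13 \cdot 42 \left(-7\right)} - 90209} = \frac{1}{\frac{14}{13 \left(-294\right)} - 90209} = \frac{1}{\frac{14}{13} \left(- \frac{1}{294}\right) - 90209} = \frac{1}{- \frac{1}{273} - 90209} = \frac{1}{- \frac{24627058}{273}} = - \frac{273}{24627058}$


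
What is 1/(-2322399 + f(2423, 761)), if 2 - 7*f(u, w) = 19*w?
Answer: -7/16271250 ≈ -4.3021e-7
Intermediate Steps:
f(u, w) = 2/7 - 19*w/7
1/(-2322399 + f(2423, 761)) = 1/(-2322399 + (2/7 - 19/7*761)) = 1/(-2322399 + (2/7 - 14459/7)) = 1/(-2322399 - 14457/7) = 1/(-16271250/7) = -7/16271250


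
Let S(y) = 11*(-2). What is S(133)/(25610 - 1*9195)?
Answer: -22/16415 ≈ -0.0013402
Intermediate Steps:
S(y) = -22
S(133)/(25610 - 1*9195) = -22/(25610 - 1*9195) = -22/(25610 - 9195) = -22/16415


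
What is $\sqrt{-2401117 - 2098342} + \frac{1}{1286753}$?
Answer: $\frac{1}{1286753} + i \sqrt{4499459} \approx 7.7715 \cdot 10^{-7} + 2121.2 i$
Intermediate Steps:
$\sqrt{-2401117 - 2098342} + \frac{1}{1286753} = \sqrt{-4499459} + \frac{1}{1286753} = i \sqrt{4499459} + \frac{1}{1286753} = \frac{1}{1286753} + i \sqrt{4499459}$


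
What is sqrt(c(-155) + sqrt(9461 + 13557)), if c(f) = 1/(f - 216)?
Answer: sqrt(-371 + 137641*sqrt(23018))/371 ≈ 12.317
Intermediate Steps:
c(f) = 1/(-216 + f)
sqrt(c(-155) + sqrt(9461 + 13557)) = sqrt(1/(-216 - 155) + sqrt(9461 + 13557)) = sqrt(1/(-371) + sqrt(23018)) = sqrt(-1/371 + sqrt(23018))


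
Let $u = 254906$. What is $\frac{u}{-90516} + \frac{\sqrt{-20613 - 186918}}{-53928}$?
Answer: $- \frac{127453}{45258} - \frac{i \sqrt{23059}}{17976} \approx -2.8161 - 0.0084475 i$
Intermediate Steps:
$\frac{u}{-90516} + \frac{\sqrt{-20613 - 186918}}{-53928} = \frac{254906}{-90516} + \frac{\sqrt{-20613 - 186918}}{-53928} = 254906 \left(- \frac{1}{90516}\right) + \sqrt{-207531} \left(- \frac{1}{53928}\right) = - \frac{127453}{45258} + 3 i \sqrt{23059} \left(- \frac{1}{53928}\right) = - \frac{127453}{45258} - \frac{i \sqrt{23059}}{17976}$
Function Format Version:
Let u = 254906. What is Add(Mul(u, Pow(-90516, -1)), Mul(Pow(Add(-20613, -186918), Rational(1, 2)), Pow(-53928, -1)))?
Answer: Add(Rational(-127453, 45258), Mul(Rational(-1, 17976), I, Pow(23059, Rational(1, 2)))) ≈ Add(-2.8161, Mul(-0.0084475, I))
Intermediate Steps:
Add(Mul(u, Pow(-90516, -1)), Mul(Pow(Add(-20613, -186918), Rational(1, 2)), Pow(-53928, -1))) = Add(Mul(254906, Pow(-90516, -1)), Mul(Pow(Add(-20613, -186918), Rational(1, 2)), Pow(-53928, -1))) = Add(Mul(254906, Rational(-1, 90516)), Mul(Pow(-207531, Rational(1, 2)), Rational(-1, 53928))) = Add(Rational(-127453, 45258), Mul(Mul(3, I, Pow(23059, Rational(1, 2))), Rational(-1, 53928))) = Add(Rational(-127453, 45258), Mul(Rational(-1, 17976), I, Pow(23059, Rational(1, 2))))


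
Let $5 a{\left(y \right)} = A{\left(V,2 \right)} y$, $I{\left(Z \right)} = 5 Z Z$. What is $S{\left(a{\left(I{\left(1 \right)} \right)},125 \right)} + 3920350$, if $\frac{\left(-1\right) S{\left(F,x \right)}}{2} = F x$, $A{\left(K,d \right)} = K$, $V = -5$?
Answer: $3921600$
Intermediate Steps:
$I{\left(Z \right)} = 5 Z^{2}$
$a{\left(y \right)} = - y$ ($a{\left(y \right)} = \frac{\left(-5\right) y}{5} = - y$)
$S{\left(F,x \right)} = - 2 F x$
$S{\left(a{\left(I{\left(1 \right)} \right)},125 \right)} + 3920350 = \left(-2\right) \left(- 5 \cdot 1^{2}\right) 125 + 3920350 = \left(-2\right) \left(- 5 \cdot 1\right) 125 + 3920350 = \left(-2\right) \left(\left(-1\right) 5\right) 125 + 3920350 = \left(-2\right) \left(-5\right) 125 + 3920350 = 1250 + 3920350 = 3921600$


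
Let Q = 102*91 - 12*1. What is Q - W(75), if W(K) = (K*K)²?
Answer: -31631355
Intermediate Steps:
W(K) = K⁴ (W(K) = (K²)² = K⁴)
Q = 9270 (Q = 9282 - 12 = 9270)
Q - W(75) = 9270 - 1*75⁴ = 9270 - 1*31640625 = 9270 - 31640625 = -31631355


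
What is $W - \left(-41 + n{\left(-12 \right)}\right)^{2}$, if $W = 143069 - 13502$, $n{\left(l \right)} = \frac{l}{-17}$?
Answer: $\frac{36975638}{289} \approx 1.2794 \cdot 10^{5}$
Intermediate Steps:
$n{\left(l \right)} = - \frac{l}{17}$ ($n{\left(l \right)} = l \left(- \frac{1}{17}\right) = - \frac{l}{17}$)
$W = 129567$ ($W = 143069 - 13502 = 129567$)
$W - \left(-41 + n{\left(-12 \right)}\right)^{2} = 129567 - \left(-41 - - \frac{12}{17}\right)^{2} = 129567 - \left(-41 + \frac{12}{17}\right)^{2} = 129567 - \left(- \frac{685}{17}\right)^{2} = 129567 - \frac{469225}{289} = \frac{36975638}{289}$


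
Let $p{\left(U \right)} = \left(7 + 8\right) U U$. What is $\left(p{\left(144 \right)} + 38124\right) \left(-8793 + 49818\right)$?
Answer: $14324453100$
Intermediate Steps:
$p{\left(U \right)} = 15 U^{2}$
$\left(p{\left(144 \right)} + 38124\right) \left(-8793 + 49818\right) = \left(15 \cdot 144^{2} + 38124\right) \left(-8793 + 49818\right) = \left(15 \cdot 20736 + 38124\right) 41025 = \left(311040 + 38124\right) 41025 = 349164 \cdot 41025 = 14324453100$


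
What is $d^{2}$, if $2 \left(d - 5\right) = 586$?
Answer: $88804$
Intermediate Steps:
$d = 298$ ($d = 5 + \frac{1}{2} \cdot 586 = 5 + 293 = 298$)
$d^{2} = 298^{2} = 88804$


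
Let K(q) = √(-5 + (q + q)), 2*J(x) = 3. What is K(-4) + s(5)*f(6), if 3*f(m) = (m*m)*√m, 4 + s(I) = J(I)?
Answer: -30*√6 + I*√13 ≈ -73.485 + 3.6056*I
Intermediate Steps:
J(x) = 3/2 (J(x) = (½)*3 = 3/2)
K(q) = √(-5 + 2*q)
s(I) = -5/2 (s(I) = -4 + 3/2 = -5/2)
f(m) = m^(5/2)/3 (f(m) = ((m*m)*√m)/3 = (m²*√m)/3 = m^(5/2)/3)
K(-4) + s(5)*f(6) = √(-5 + 2*(-4)) - 5*6^(5/2)/6 = √(-5 - 8) - 5*36*√6/6 = √(-13) - 30*√6 = I*√13 - 30*√6 = -30*√6 + I*√13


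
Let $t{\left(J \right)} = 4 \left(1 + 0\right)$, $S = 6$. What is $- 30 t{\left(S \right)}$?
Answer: $-120$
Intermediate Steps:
$t{\left(J \right)} = 4$ ($t{\left(J \right)} = 4 \cdot 1 = 4$)
$- 30 t{\left(S \right)} = \left(-30\right) 4 = -120$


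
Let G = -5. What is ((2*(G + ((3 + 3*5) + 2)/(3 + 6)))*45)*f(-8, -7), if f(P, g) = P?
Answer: 2000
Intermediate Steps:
((2*(G + ((3 + 3*5) + 2)/(3 + 6)))*45)*f(-8, -7) = ((2*(-5 + ((3 + 3*5) + 2)/(3 + 6)))*45)*(-8) = ((2*(-5 + ((3 + 15) + 2)/9))*45)*(-8) = ((2*(-5 + (18 + 2)*(1/9)))*45)*(-8) = ((2*(-5 + 20*(1/9)))*45)*(-8) = ((2*(-5 + 20/9))*45)*(-8) = ((2*(-25/9))*45)*(-8) = -50/9*45*(-8) = -250*(-8) = 2000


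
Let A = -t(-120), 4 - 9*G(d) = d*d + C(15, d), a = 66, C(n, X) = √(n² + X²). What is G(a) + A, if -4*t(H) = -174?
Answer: -9487/18 - √509/3 ≈ -534.58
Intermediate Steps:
t(H) = 87/2 (t(H) = -¼*(-174) = 87/2)
C(n, X) = √(X² + n²)
G(d) = 4/9 - d²/9 - √(225 + d²)/9 (G(d) = 4/9 - (d*d + √(d² + 15²))/9 = 4/9 - (d² + √(d² + 225))/9 = 4/9 - (d² + √(225 + d²))/9 = 4/9 + (-d²/9 - √(225 + d²)/9) = 4/9 - d²/9 - √(225 + d²)/9)
A = -87/2 (A = -1*87/2 = -87/2 ≈ -43.500)
G(a) + A = (4/9 - ⅑*66² - √(225 + 66²)/9) - 87/2 = (4/9 - ⅑*4356 - √(225 + 4356)/9) - 87/2 = (4/9 - 484 - √509/3) - 87/2 = (-4352/9 - √509/3) - 87/2 = -9487/18 - √509/3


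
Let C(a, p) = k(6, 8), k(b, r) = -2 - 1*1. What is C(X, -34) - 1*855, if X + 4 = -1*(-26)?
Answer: -858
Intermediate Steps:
k(b, r) = -3 (k(b, r) = -2 - 1 = -3)
X = 22 (X = -4 - 1*(-26) = -4 + 26 = 22)
C(a, p) = -3
C(X, -34) - 1*855 = -3 - 1*855 = -3 - 855 = -858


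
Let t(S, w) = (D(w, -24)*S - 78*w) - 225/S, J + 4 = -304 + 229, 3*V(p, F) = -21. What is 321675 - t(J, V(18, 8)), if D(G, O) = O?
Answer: 25219182/79 ≈ 3.1923e+5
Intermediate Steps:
V(p, F) = -7 (V(p, F) = (⅓)*(-21) = -7)
J = -79 (J = -4 + (-304 + 229) = -4 - 75 = -79)
t(S, w) = -225/S - 78*w - 24*S (t(S, w) = (-24*S - 78*w) - 225/S = (-78*w - 24*S) - 225/S = -225/S - 78*w - 24*S)
321675 - t(J, V(18, 8)) = 321675 - (-225/(-79) - 78*(-7) - 24*(-79)) = 321675 - (-225*(-1/79) + 546 + 1896) = 321675 - (225/79 + 546 + 1896) = 321675 - 1*193143/79 = 321675 - 193143/79 = 25219182/79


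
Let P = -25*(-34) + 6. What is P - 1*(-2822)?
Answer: 3678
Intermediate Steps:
P = 856 (P = 850 + 6 = 856)
P - 1*(-2822) = 856 - 1*(-2822) = 856 + 2822 = 3678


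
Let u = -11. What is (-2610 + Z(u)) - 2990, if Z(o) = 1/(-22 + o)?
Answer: -184801/33 ≈ -5600.0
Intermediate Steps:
(-2610 + Z(u)) - 2990 = (-2610 + 1/(-22 - 11)) - 2990 = (-2610 + 1/(-33)) - 2990 = (-2610 - 1/33) - 2990 = -86131/33 - 2990 = -184801/33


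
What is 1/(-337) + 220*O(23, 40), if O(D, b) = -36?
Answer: -2669041/337 ≈ -7920.0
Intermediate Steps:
1/(-337) + 220*O(23, 40) = 1/(-337) + 220*(-36) = -1/337 - 7920 = -2669041/337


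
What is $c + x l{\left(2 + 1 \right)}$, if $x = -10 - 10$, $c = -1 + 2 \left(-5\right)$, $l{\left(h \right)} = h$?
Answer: $-71$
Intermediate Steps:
$c = -11$ ($c = -1 - 10 = -11$)
$x = -20$
$c + x l{\left(2 + 1 \right)} = -11 - 20 \left(2 + 1\right) = -11 - 60 = -71$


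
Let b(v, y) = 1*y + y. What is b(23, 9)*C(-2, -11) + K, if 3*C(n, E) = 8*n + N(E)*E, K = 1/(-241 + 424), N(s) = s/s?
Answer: -29645/183 ≈ -161.99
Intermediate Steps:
N(s) = 1
b(v, y) = 2*y (b(v, y) = y + y = 2*y)
K = 1/183 ≈ 0.0054645
C(n, E) = E/3 + 8*n/3 (C(n, E) = (8*n + 1*E)/3 = (8*n + E)/3 = (E + 8*n)/3 = E/3 + 8*n/3)
b(23, 9)*C(-2, -11) + K = (2*9)*((1/3)*(-11) + (8/3)*(-2)) + 1/183 = 18*(-11/3 - 16/3) + 1/183 = 18*(-9) + 1/183 = -162 + 1/183 = -29645/183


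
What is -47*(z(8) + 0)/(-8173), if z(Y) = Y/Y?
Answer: 47/8173 ≈ 0.0057506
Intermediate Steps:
z(Y) = 1
-47*(z(8) + 0)/(-8173) = -47*(1 + 0)/(-8173) = -47*1*(-1/8173) = -47*(-1/8173) = 47/8173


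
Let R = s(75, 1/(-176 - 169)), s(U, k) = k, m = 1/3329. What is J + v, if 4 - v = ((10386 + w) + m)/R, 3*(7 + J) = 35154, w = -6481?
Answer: 4523911605/3329 ≈ 1.3589e+6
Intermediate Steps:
m = 1/3329 ≈ 0.00030039
J = 11711 (J = -7 + (1/3)*35154 = -7 + 11718 = 11711)
R = -1/345 (R = 1/(-176 - 169) = 1/(-345) = -1/345 ≈ -0.0028986)
v = 4484925686/3329 (v = 4 - ((10386 - 6481) + 1/3329)/(-1/345) = 4 - (3905 + 1/3329)*(-345) = 4 - 12999746*(-345)/3329 = 4 - 1*(-4484912370/3329) = 4 + 4484912370/3329 = 4484925686/3329 ≈ 1.3472e+6)
J + v = 11711 + 4484925686/3329 = 4523911605/3329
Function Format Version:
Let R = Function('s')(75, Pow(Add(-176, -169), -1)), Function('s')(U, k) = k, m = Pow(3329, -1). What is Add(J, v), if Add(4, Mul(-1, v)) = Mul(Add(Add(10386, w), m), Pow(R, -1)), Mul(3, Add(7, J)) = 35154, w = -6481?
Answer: Rational(4523911605, 3329) ≈ 1.3589e+6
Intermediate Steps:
m = Rational(1, 3329) ≈ 0.00030039
J = 11711 (J = Add(-7, Mul(Rational(1, 3), 35154)) = Add(-7, 11718) = 11711)
R = Rational(-1, 345) (R = Pow(Add(-176, -169), -1) = Pow(-345, -1) = Rational(-1, 345) ≈ -0.0028986)
v = Rational(4484925686, 3329) (v = Add(4, Mul(-1, Mul(Add(Add(10386, -6481), Rational(1, 3329)), Pow(Rational(-1, 345), -1)))) = Add(4, Mul(-1, Mul(Add(3905, Rational(1, 3329)), -345))) = Add(4, Mul(-1, Mul(Rational(12999746, 3329), -345))) = Add(4, Mul(-1, Rational(-4484912370, 3329))) = Add(4, Rational(4484912370, 3329)) = Rational(4484925686, 3329) ≈ 1.3472e+6)
Add(J, v) = Add(11711, Rational(4484925686, 3329)) = Rational(4523911605, 3329)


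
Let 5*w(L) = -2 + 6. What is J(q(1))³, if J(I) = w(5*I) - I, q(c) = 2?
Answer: -216/125 ≈ -1.7280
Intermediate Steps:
w(L) = ⅘ (w(L) = (-2 + 6)/5 = (⅕)*4 = ⅘)
J(I) = ⅘ - I
J(q(1))³ = (⅘ - 1*2)³ = (⅘ - 2)³ = (-6/5)³ = -216/125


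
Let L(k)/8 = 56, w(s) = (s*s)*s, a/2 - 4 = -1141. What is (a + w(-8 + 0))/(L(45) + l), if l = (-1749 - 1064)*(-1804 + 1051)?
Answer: -2786/2118637 ≈ -0.0013150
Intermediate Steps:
a = -2274 (a = 8 + 2*(-1141) = 8 - 2282 = -2274)
w(s) = s³ (w(s) = s²*s = s³)
L(k) = 448 (L(k) = 8*56 = 448)
l = 2118189 (l = -2813*(-753) = 2118189)
(a + w(-8 + 0))/(L(45) + l) = (-2274 + (-8 + 0)³)/(448 + 2118189) = (-2274 + (-8)³)/2118637 = (-2274 - 512)*(1/2118637) = -2786*1/2118637 = -2786/2118637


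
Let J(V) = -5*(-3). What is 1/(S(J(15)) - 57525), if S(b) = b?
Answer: -1/57510 ≈ -1.7388e-5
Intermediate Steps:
J(V) = 15
1/(S(J(15)) - 57525) = 1/(15 - 57525) = 1/(-57510) = -1/57510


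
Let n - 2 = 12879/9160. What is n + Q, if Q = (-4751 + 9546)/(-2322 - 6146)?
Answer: 55067733/19391720 ≈ 2.8398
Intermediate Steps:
n = 31199/9160 (n = 2 + 12879/9160 = 31199/9160 ≈ 3.4060)
Q = -4795/8468 (Q = 4795/(-8468) = 4795*(-1/8468) = -4795/8468 ≈ -0.56625)
n + Q = 31199/9160 - 4795/8468 = 55067733/19391720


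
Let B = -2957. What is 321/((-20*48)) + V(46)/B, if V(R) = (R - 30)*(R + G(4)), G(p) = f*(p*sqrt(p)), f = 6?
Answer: -797679/946240 ≈ -0.84300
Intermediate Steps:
G(p) = 6*p**(3/2) (G(p) = 6*(p*sqrt(p)) = 6*p**(3/2))
V(R) = (-30 + R)*(48 + R) (V(R) = (R - 30)*(R + 6*4**(3/2)) = (-30 + R)*(R + 6*8) = (-30 + R)*(R + 48) = (-30 + R)*(48 + R))
321/((-20*48)) + V(46)/B = 321/((-20*48)) + (-1440 + 46**2 + 18*46)/(-2957) = 321/(-960) + (-1440 + 2116 + 828)*(-1/2957) = 321*(-1/960) + 1504*(-1/2957) = -107/320 - 1504/2957 = -797679/946240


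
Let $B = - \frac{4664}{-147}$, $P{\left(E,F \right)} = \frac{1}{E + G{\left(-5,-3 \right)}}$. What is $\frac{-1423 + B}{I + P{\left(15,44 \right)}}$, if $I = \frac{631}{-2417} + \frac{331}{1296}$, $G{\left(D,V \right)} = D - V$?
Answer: $- \frac{2776087579824}{142183055} \approx -19525.0$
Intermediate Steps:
$I = - \frac{17749}{3132432}$ ($I = 631 \left(- \frac{1}{2417}\right) + 331 \cdot \frac{1}{1296} = - \frac{631}{2417} + \frac{331}{1296} = - \frac{17749}{3132432} \approx -0.0056662$)
$P{\left(E,F \right)} = \frac{1}{-2 + E}$ ($P{\left(E,F \right)} = \frac{1}{E - 2} = \frac{1}{-2 + E}$)
$B = \frac{4664}{147}$ ($B = \left(-4664\right) \left(- \frac{1}{147}\right) = \frac{4664}{147} \approx 31.728$)
$\frac{-1423 + B}{I + P{\left(15,44 \right)}} = \frac{-1423 + \frac{4664}{147}}{- \frac{17749}{3132432} + \frac{1}{-2 + 15}} = - \frac{204517}{147 \left(- \frac{17749}{3132432} + \frac{1}{13}\right)} = - \frac{204517}{147 \cdot \frac{2901695}{40721616}} = \left(- \frac{204517}{147}\right) \frac{40721616}{2901695} = - \frac{2776087579824}{142183055}$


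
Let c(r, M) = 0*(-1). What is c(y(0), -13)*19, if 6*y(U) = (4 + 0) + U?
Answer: 0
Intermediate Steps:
y(U) = 2/3 + U/6 (y(U) = ((4 + 0) + U)/6 = (4 + U)/6 = 2/3 + U/6)
c(r, M) = 0
c(y(0), -13)*19 = 0*19 = 0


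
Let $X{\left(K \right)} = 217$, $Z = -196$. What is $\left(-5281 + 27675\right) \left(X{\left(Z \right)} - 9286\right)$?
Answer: $-203091186$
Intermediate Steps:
$\left(-5281 + 27675\right) \left(X{\left(Z \right)} - 9286\right) = \left(-5281 + 27675\right) \left(217 - 9286\right) = 22394 \left(-9069\right) = -203091186$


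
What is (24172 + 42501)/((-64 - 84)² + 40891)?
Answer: 66673/62795 ≈ 1.0618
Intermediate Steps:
(24172 + 42501)/((-64 - 84)² + 40891) = 66673/((-148)² + 40891) = 66673/(21904 + 40891) = 66673/62795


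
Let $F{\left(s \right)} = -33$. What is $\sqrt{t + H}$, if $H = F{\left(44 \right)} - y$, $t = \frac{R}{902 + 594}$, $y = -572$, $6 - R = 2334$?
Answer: $\frac{\sqrt{18793874}}{187} \approx 23.183$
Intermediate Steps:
$R = -2328$ ($R = 6 - 2334 = -2328$)
$t = - \frac{291}{187}$ ($t = - \frac{2328}{902 + 594} = - \frac{2328}{1496} = \left(-2328\right) \frac{1}{1496} = - \frac{291}{187} \approx -1.5562$)
$H = 539$ ($H = -33 - -572 = -33 + 572 = 539$)
$\sqrt{t + H} = \sqrt{- \frac{291}{187} + 539} = \sqrt{\frac{100502}{187}} = \frac{\sqrt{18793874}}{187}$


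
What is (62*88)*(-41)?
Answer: -223696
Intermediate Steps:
(62*88)*(-41) = 5456*(-41) = -223696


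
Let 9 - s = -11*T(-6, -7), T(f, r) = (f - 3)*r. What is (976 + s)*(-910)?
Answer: -1526980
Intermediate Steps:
T(f, r) = r*(-3 + f) (T(f, r) = (-3 + f)*r = r*(-3 + f))
s = 702 (s = 9 - (-11)*(-7*(-3 - 6)) = 9 - (-11)*(-7*(-9)) = 9 - (-11)*63 = 9 - 1*(-693) = 9 + 693 = 702)
(976 + s)*(-910) = (976 + 702)*(-910) = 1678*(-910) = -1526980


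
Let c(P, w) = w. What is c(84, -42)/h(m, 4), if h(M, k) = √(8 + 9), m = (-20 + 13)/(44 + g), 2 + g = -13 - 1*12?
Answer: -42*√17/17 ≈ -10.186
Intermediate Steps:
g = -27 (g = -2 + (-13 - 1*12) = -2 + (-13 - 12) = -2 - 25 = -27)
m = -7/17 (m = (-20 + 13)/(44 - 27) = -7/17 ≈ -0.41176)
h(M, k) = √17
c(84, -42)/h(m, 4) = -42*√17/17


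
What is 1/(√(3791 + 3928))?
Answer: √7719/7719 ≈ 0.011382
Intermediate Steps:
1/(√(3791 + 3928)) = 1/(√7719) = √7719/7719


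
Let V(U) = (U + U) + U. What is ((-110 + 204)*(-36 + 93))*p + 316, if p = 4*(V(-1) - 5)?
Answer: -171140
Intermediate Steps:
V(U) = 3*U (V(U) = 2*U + U = 3*U)
p = -32 (p = 4*(3*(-1) - 5) = 4*(-3 - 5) = 4*(-8) = -32)
((-110 + 204)*(-36 + 93))*p + 316 = ((-110 + 204)*(-36 + 93))*(-32) + 316 = (94*57)*(-32) + 316 = 5358*(-32) + 316 = -171456 + 316 = -171140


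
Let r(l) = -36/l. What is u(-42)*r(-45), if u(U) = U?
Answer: -168/5 ≈ -33.600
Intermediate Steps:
u(-42)*r(-45) = -(-1512)/(-45) = -(-1512)*(-1)/45 = -42*⅘ = -168/5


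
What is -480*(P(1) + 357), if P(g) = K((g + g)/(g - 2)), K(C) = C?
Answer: -170400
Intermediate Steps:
P(g) = 2*g/(-2 + g) (P(g) = (g + g)/(g - 2) = (2*g)/(-2 + g) = 2*g/(-2 + g))
-480*(P(1) + 357) = -480*(2*1/(-2 + 1) + 357) = -480*(2*1/(-1) + 357) = -480*(2*1*(-1) + 357) = -480*(-2 + 357) = -480*355 = -170400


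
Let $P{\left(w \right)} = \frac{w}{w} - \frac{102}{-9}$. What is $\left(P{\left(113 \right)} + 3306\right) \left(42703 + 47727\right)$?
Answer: $\frac{900230650}{3} \approx 3.0008 \cdot 10^{8}$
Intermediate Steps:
$P{\left(w \right)} = \frac{37}{3}$ ($P{\left(w \right)} = 1 - - \frac{34}{3} = 1 + \frac{34}{3} = \frac{37}{3}$)
$\left(P{\left(113 \right)} + 3306\right) \left(42703 + 47727\right) = \left(\frac{37}{3} + 3306\right) \left(42703 + 47727\right) = \frac{9955}{3} \cdot 90430 = \frac{900230650}{3}$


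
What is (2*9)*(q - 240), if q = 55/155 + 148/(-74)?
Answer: -134838/31 ≈ -4349.6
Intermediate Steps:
q = -51/31 (q = 55*(1/155) + 148*(-1/74) = 11/31 - 2 = -51/31 ≈ -1.6452)
(2*9)*(q - 240) = (2*9)*(-51/31 - 240) = 18*(-7491/31) = -134838/31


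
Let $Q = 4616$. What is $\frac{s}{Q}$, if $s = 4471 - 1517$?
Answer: $\frac{1477}{2308} \approx 0.63995$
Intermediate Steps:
$s = 2954$ ($s = 4471 - 1517 = 2954$)
$\frac{s}{Q} = \frac{2954}{4616} = 2954 \cdot \frac{1}{4616} = \frac{1477}{2308}$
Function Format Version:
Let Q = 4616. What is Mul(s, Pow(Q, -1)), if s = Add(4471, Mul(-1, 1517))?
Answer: Rational(1477, 2308) ≈ 0.63995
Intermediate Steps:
s = 2954 (s = Add(4471, -1517) = 2954)
Mul(s, Pow(Q, -1)) = Mul(2954, Pow(4616, -1)) = Mul(2954, Rational(1, 4616)) = Rational(1477, 2308)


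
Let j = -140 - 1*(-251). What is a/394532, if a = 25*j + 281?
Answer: 764/98633 ≈ 0.0077459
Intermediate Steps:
j = 111 (j = -140 + 251 = 111)
a = 3056 (a = 25*111 + 281 = 2775 + 281 = 3056)
a/394532 = 3056/394532 = 3056*(1/394532) = 764/98633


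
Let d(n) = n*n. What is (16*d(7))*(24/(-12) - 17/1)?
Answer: -14896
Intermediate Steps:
d(n) = n²
(16*d(7))*(24/(-12) - 17/1) = (16*7²)*(24/(-12) - 17/1) = (16*49)*(24*(-1/12) - 17*1) = 784*(-2 - 17) = 784*(-19) = -14896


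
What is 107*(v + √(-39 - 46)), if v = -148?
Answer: -15836 + 107*I*√85 ≈ -15836.0 + 986.49*I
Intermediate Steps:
107*(v + √(-39 - 46)) = 107*(-148 + √(-39 - 46)) = 107*(-148 + √(-85)) = 107*(-148 + I*√85) = -15836 + 107*I*√85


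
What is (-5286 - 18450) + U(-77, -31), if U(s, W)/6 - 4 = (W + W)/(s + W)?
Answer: -213377/9 ≈ -23709.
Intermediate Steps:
U(s, W) = 24 + 12*W/(W + s) (U(s, W) = 24 + 6*((W + W)/(s + W)) = 24 + 6*((2*W)/(W + s)) = 24 + 6*(2*W/(W + s)) = 24 + 12*W/(W + s))
(-5286 - 18450) + U(-77, -31) = (-5286 - 18450) + 12*(2*(-77) + 3*(-31))/(-31 - 77) = -23736 + 12*(-154 - 93)/(-108) = -23736 + 12*(-1/108)*(-247) = -23736 + 247/9 = -213377/9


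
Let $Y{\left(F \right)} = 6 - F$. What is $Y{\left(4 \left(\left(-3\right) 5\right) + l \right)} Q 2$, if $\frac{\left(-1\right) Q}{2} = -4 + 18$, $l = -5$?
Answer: $-3976$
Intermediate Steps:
$Q = -28$ ($Q = - 2 \left(-4 + 18\right) = \left(-2\right) 14 = -28$)
$Y{\left(4 \left(\left(-3\right) 5\right) + l \right)} Q 2 = \left(6 - \left(4 \left(\left(-3\right) 5\right) - 5\right)\right) \left(-28\right) 2 = \left(6 - \left(4 \left(-15\right) - 5\right)\right) \left(-28\right) 2 = \left(6 - \left(-60 - 5\right)\right) \left(-28\right) 2 = \left(6 - -65\right) \left(-28\right) 2 = \left(6 + 65\right) \left(-28\right) 2 = 71 \left(-28\right) 2 = \left(-1988\right) 2 = -3976$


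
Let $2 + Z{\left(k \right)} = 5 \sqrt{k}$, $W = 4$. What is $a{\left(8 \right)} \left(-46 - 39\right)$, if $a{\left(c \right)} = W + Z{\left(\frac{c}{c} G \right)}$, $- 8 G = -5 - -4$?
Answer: $-170 - \frac{425 \sqrt{2}}{4} \approx -320.26$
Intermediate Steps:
$G = \frac{1}{8}$ ($G = - \frac{-5 - -4}{8} = - \frac{-5 + 4}{8} = \left(- \frac{1}{8}\right) \left(-1\right) = \frac{1}{8} \approx 0.125$)
$Z{\left(k \right)} = -2 + 5 \sqrt{k}$
$a{\left(c \right)} = 2 + \frac{5 \sqrt{2}}{4}$ ($a{\left(c \right)} = 4 + \left(-2 + 5 \sqrt{\frac{c}{c} \frac{1}{8}}\right) = 4 - \left(2 - 5 \sqrt{1 \cdot \frac{1}{8}}\right) = 4 - \left(2 - \frac{5}{2 \sqrt{2}}\right) = 4 - \left(2 - 5 \frac{\sqrt{2}}{4}\right) = 4 - \left(2 - \frac{5 \sqrt{2}}{4}\right) = 2 + \frac{5 \sqrt{2}}{4}$)
$a{\left(8 \right)} \left(-46 - 39\right) = \left(2 + \frac{5 \sqrt{2}}{4}\right) \left(-46 - 39\right) = \left(2 + \frac{5 \sqrt{2}}{4}\right) \left(-85\right) = -170 - \frac{425 \sqrt{2}}{4}$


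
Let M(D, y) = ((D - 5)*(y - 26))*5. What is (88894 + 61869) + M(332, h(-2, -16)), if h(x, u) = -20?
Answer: 75553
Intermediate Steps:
M(D, y) = 5*(-26 + y)*(-5 + D) (M(D, y) = ((-5 + D)*(-26 + y))*5 = ((-26 + y)*(-5 + D))*5 = 5*(-26 + y)*(-5 + D))
(88894 + 61869) + M(332, h(-2, -16)) = (88894 + 61869) + (650 - 130*332 - 25*(-20) + 5*332*(-20)) = 150763 + (650 - 43160 + 500 - 33200) = 150763 - 75210 = 75553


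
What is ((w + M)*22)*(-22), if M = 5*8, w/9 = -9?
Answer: 19844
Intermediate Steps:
w = -81 (w = 9*(-9) = -81)
M = 40
((w + M)*22)*(-22) = ((-81 + 40)*22)*(-22) = -41*22*(-22) = -902*(-22) = 19844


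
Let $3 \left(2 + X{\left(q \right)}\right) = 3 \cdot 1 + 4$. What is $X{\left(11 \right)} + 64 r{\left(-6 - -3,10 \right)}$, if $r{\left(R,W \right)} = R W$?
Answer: $- \frac{5759}{3} \approx -1919.7$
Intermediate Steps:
$X{\left(q \right)} = \frac{1}{3}$ ($X{\left(q \right)} = -2 + \frac{3 \cdot 1 + 4}{3} = -2 + \frac{3 + 4}{3} = -2 + \frac{1}{3} \cdot 7 = -2 + \frac{7}{3} = \frac{1}{3}$)
$X{\left(11 \right)} + 64 r{\left(-6 - -3,10 \right)} = \frac{1}{3} + 64 \left(-6 - -3\right) 10 = \frac{1}{3} + 64 \left(-6 + 3\right) 10 = \frac{1}{3} + 64 \left(\left(-3\right) 10\right) = \frac{1}{3} + 64 \left(-30\right) = \frac{1}{3} - 1920 = - \frac{5759}{3}$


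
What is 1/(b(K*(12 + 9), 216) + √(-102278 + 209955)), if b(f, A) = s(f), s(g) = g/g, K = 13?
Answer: -1/107676 + √107677/107676 ≈ 0.0030382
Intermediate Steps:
s(g) = 1
b(f, A) = 1
1/(b(K*(12 + 9), 216) + √(-102278 + 209955)) = 1/(1 + √(-102278 + 209955)) = 1/(1 + √107677)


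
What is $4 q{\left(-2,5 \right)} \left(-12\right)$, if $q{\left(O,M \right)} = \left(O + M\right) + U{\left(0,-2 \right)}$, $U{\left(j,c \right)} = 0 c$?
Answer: $-144$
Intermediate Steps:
$U{\left(j,c \right)} = 0$
$q{\left(O,M \right)} = M + O$ ($q{\left(O,M \right)} = \left(O + M\right) + 0 = \left(M + O\right) + 0 = M + O$)
$4 q{\left(-2,5 \right)} \left(-12\right) = 4 \left(5 - 2\right) \left(-12\right) = 4 \cdot 3 \left(-12\right) = 12 \left(-12\right) = -144$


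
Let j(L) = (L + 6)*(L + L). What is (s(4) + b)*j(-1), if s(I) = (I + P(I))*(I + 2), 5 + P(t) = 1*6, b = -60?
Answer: 300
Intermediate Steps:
P(t) = 1 (P(t) = -5 + 1*6 = -5 + 6 = 1)
j(L) = 2*L*(6 + L) (j(L) = (6 + L)*(2*L) = 2*L*(6 + L))
s(I) = (1 + I)*(2 + I) (s(I) = (I + 1)*(I + 2) = (1 + I)*(2 + I))
(s(4) + b)*j(-1) = ((2 + 4² + 3*4) - 60)*(2*(-1)*(6 - 1)) = ((2 + 16 + 12) - 60)*(2*(-1)*5) = (30 - 60)*(-10) = -30*(-10) = 300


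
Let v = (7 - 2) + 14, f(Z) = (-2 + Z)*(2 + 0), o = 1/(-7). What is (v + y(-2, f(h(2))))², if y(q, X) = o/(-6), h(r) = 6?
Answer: 638401/1764 ≈ 361.91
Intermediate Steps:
o = -⅐ ≈ -0.14286
f(Z) = -4 + 2*Z (f(Z) = (-2 + Z)*2 = -4 + 2*Z)
y(q, X) = 1/42 (y(q, X) = -⅐/(-6) = -⅐*(-⅙) = 1/42)
v = 19 (v = 5 + 14 = 19)
(v + y(-2, f(h(2))))² = (19 + 1/42)² = (799/42)² = 638401/1764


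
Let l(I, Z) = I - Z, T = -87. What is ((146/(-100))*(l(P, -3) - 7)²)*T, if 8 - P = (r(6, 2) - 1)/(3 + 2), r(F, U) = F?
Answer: 57159/50 ≈ 1143.2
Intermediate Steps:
P = 7 (P = 8 - (6 - 1)/(3 + 2) = 8 - 5/5 = 8 - 1*1 = 8 - 1 = 7)
((146/(-100))*(l(P, -3) - 7)²)*T = ((146/(-100))*((7 - 1*(-3)) - 7)²)*(-87) = ((146*(-1/100))*((7 + 3) - 7)²)*(-87) = -73*(10 - 7)²/50*(-87) = -73/50*3²*(-87) = -73/50*9*(-87) = -657/50*(-87) = 57159/50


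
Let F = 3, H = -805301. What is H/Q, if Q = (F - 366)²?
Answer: -805301/131769 ≈ -6.1115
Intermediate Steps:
Q = 131769 (Q = (3 - 366)² = (-363)² = 131769)
H/Q = -805301/131769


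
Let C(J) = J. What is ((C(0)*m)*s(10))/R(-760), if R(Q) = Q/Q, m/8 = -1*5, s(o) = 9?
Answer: 0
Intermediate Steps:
m = -40 (m = 8*(-1*5) = 8*(-5) = -40)
R(Q) = 1
((C(0)*m)*s(10))/R(-760) = ((0*(-40))*9)/1 = (0*9)*1 = 0*1 = 0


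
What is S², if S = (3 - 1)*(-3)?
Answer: 36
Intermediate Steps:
S = -6 (S = 2*(-3) = -6)
S² = (-6)² = 36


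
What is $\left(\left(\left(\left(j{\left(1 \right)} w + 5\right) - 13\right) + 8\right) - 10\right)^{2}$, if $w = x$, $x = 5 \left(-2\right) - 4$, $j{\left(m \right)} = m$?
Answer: $576$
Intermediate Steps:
$x = -14$ ($x = -10 - 4 = -14$)
$w = -14$
$\left(\left(\left(\left(j{\left(1 \right)} w + 5\right) - 13\right) + 8\right) - 10\right)^{2} = \left(\left(\left(\left(1 \left(-14\right) + 5\right) - 13\right) + 8\right) - 10\right)^{2} = \left(\left(\left(\left(-14 + 5\right) - 13\right) + 8\right) - 10\right)^{2} = \left(\left(\left(-9 - 13\right) + 8\right) - 10\right)^{2} = \left(\left(-22 + 8\right) - 10\right)^{2} = \left(-14 - 10\right)^{2} = \left(-24\right)^{2} = 576$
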